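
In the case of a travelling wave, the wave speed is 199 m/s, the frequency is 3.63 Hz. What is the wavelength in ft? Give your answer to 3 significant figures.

180 ft

Solving v = f·λ for λ: λ = v/f.
v = 199 m/s; f = 3.63 Hz.
λ = 54.82 m
54.82 m × (1 ft / 0.3048 m) = 179.9 ft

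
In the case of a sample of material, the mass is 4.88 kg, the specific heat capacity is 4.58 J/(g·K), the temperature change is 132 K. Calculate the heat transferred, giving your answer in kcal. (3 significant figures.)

705 kcal

Q is given directly by: Q = mcΔT.
m = 4.88 kg; c = 4.58 J/(g·K) = 4580 J/(kg·K); ΔT = 132 K.
Q = 2.950×10^6 J  (the unit combination reduces to kg·m²/s² = J)
2.950×10^6 J × (1 kcal / 4184 J) = 705.1 kcal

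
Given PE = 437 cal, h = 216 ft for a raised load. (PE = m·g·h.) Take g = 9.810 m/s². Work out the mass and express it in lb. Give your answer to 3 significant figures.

6.24 lb

Rearranging PE = m·g·h for m: m = PE/(g·h).
PE = 437 cal = 1828 J; h = 216 ft = 65.84 m; g = 9.810 m/s².
m = 2.831 kg
2.831 kg × (1 lb / 0.4536 kg) = 6.241 lb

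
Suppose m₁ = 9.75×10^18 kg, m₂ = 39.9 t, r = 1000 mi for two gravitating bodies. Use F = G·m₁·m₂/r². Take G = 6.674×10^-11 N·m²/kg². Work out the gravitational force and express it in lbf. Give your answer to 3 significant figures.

F is given directly by: F = Gm₁m₂/r².
m₁ = 9.75×10^18 kg; m₂ = 39.9 t = 39900 kg; r = 1000 mi = 1.609×10^6 m; G = 6.674×10^-11 N·m²/kg².
F = 10.02 N  (the unit combination reduces to kg·m/s² = N)
10.02 N × (1 lbf / 4.448 N) = 2.254 lbf

2.25 lbf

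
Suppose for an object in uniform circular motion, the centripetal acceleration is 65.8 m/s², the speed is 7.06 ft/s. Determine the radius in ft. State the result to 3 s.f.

0.231 ft

Rearranging: r = v²/a.
a = 65.8 m/s²; v = 7.06 ft/s = 2.152 m/s.
r = 0.07037 m
0.07037 m × (1 ft / 0.3048 m) = 0.2309 ft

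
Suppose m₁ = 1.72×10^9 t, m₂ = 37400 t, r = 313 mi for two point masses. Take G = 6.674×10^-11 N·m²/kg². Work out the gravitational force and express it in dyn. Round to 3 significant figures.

1690 dyn

From Newton's law of gravitation: F = Gm₁m₂/r².
m₁ = 1.72×10^9 t = 1.720×10^12 kg; m₂ = 37400 t = 3.740×10^7 kg; r = 313 mi = 5.037×10^5 m; G = 6.674×10^-11 N·m²/kg².
F = 0.01692 N
0.01692 N × (1 dyn / 1.000×10^-5 N) = 1692 dyn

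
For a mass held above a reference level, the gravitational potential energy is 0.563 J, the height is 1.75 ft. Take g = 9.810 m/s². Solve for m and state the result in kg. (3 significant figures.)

0.108 kg

Solving PE = m·g·h for m: m = PE/(g·h).
PE = 0.563 J; h = 1.75 ft = 0.5334 m; g = 9.810 m/s².
m = 0.1076 kg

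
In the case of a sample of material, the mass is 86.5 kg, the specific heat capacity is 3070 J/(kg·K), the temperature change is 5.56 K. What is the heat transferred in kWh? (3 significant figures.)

0.410 kWh

Q is given directly by: Q = mcΔT.
m = 86.5 kg; c = 3070 J/(kg·K); ΔT = 5.56 K.
Q = 1.476×10^6 J
1.476×10^6 J × (1 kWh / 3.600×10^6 J) = 0.4101 kWh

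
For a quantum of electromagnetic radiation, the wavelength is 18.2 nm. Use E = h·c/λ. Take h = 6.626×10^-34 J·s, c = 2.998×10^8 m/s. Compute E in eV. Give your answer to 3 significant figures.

68.1 eV

E is given directly by: E = hc/λ.
λ = 18.2 nm = 1.820×10^-8 m; h = 6.626×10^-34 J·s; c = 2.998×10^8 m/s.
E = 1.091×10^-17 J
1.091×10^-17 J × (1 eV / 1.602×10^-19 J) = 68.12 eV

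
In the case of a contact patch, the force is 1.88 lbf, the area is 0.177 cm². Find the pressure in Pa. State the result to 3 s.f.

Directly: P = F/A.
F = 1.88 lbf = 8.363 N; A = 0.177 cm² = 1.770×10^-5 m².
P = 4.725×10^5 Pa

4.72×10^5 Pa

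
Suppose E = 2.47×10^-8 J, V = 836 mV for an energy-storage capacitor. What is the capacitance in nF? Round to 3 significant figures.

70.7 nF

Solving E = ½C·V² for C: C = 2E/V².
E = 2.47×10^-8 J; V = 836 mV = 0.8360 V.
C = 7.068×10^-8 F
7.068×10^-8 F × (1 nF / 1.000×10^-9 F) = 70.68 nF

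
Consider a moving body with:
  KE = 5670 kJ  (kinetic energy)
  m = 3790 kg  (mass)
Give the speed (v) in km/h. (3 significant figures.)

197 km/h

Rearranging KE = ½mv² for v: v = √(2·KE/m).
KE = 5670 kJ = 5.670×10^6 J; m = 3790 kg.
v = 54.70 m/s
54.70 m/s × (1 km/h / 0.2778 m/s) = 196.9 km/h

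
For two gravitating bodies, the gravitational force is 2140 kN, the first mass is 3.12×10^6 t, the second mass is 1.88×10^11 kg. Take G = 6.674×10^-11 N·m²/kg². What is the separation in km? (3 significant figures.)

From Newton's law of gravitation: r = √(G·m₁m₂/F).
F = 2140 kN = 2.140×10^6 N; m₁ = 3.12×10^6 t = 3.120×10^9 kg; m₂ = 1.88×10^11 kg; G = 6.674×10^-11 N·m²/kg².
r = 135.3 m
135.3 m × (1 km / 1000 m) = 0.1353 km

0.135 km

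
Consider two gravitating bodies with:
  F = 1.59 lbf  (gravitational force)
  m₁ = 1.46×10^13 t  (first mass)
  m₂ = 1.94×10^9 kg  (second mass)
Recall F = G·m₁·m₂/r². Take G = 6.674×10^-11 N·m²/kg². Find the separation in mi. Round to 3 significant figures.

10200 mi

From Newton's law of gravitation: r = √(G·m₁m₂/F).
F = 1.59 lbf = 7.073 N; m₁ = 1.46×10^13 t = 1.460×10^16 kg; m₂ = 1.94×10^9 kg; G = 6.674×10^-11 N·m²/kg².
r = 1.635×10^7 m
1.635×10^7 m × (1 mi / 1609 m) = 10159 mi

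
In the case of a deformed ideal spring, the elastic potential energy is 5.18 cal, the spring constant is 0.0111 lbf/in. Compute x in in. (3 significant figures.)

Rearranging U = ½k·x² for x: x = √(2U/k).
U = 5.18 cal = 21.67 J; k = 0.0111 lbf/in = 1.944 N/m.
x = 4.722 m
4.722 m × (1 in / 0.02540 m) = 185.9 in

186 in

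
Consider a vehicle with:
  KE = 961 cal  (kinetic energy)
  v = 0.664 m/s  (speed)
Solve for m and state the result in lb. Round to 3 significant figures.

40200 lb

Rearranging KE = ½mv² for m: m = 2·KE/v².
KE = 961 cal = 4021 J; v = 0.664 m/s.
m = 18239 kg
18239 kg × (1 lb / 0.4536 kg) = 40211 lb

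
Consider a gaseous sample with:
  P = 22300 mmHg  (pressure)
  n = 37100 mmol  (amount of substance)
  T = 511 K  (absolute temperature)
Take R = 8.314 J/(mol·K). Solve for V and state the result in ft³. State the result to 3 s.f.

1.87 ft³

Rearranging PV = nRT for V: V = nRT/P.
P = 22300 mmHg = 2.973×10^6 Pa; n = 37100 mmol = 37.10 mol; T = 511 K; R = 8.314 J/(mol·K).
V = 0.05301 m³
0.05301 m³ × (1 ft³ / 0.02832 m³) = 1.872 ft³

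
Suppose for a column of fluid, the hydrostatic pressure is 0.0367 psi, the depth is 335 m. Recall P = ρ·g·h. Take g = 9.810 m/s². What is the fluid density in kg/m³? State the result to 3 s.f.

0.0770 kg/m³

Rearranging P = ρ·g·h for ρ: ρ = P/(g·h).
P = 0.0367 psi = 253.0 Pa; h = 335 m; g = 9.810 m/s².
ρ = 0.07700 kg/m³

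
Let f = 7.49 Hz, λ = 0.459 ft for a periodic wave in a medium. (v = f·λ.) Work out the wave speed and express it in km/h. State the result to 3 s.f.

Directly: v = fλ.
f = 7.49 Hz; λ = 0.459 ft = 0.1399 m.
v = 1.048 m/s
1.048 m/s × (1 km/h / 0.2778 m/s) = 3.772 km/h

3.77 km/h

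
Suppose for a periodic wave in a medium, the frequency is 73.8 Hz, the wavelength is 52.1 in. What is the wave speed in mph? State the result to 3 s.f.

Directly: v = fλ.
f = 73.8 Hz; λ = 52.1 in = 1.323 m.
v = 97.66 m/s
97.66 m/s × (1 mph / 0.4470 m/s) = 218.5 mph

218 mph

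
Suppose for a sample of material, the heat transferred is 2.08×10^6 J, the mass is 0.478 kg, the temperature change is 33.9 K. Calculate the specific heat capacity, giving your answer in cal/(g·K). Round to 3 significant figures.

30.7 cal/(g·K)

Rearranging Q = m·c·ΔT for c: c = Q/(m·ΔT).
Q = 2.08×10^6 J; m = 0.478 kg; ΔT = 33.9 K.
c = 1.284×10^5 J/(kg·K)
1.284×10^5 J/(kg·K) × (1 cal/(g·K) / 4184 J/(kg·K)) = 30.68 cal/(g·K)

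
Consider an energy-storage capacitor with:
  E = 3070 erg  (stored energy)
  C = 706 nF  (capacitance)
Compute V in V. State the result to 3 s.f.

29.5 V

Solving E = ½C·V² for V: V = √(2E/C).
E = 3070 erg = 3.070×10^-4 J; C = 706 nF = 7.060×10^-7 F.
V = 29.49 V  (the unit combination reduces to kg·m²/(A·s³) = V)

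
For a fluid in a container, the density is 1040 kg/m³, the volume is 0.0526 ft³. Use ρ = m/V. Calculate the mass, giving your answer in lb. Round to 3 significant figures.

3.42 lb

Rearranging ρ = m/V for m: m = ρV.
ρ = 1040 kg/m³; V = 0.0526 ft³ = 0.001489 m³.
m = 1.549 kg
1.549 kg × (1 lb / 0.4536 kg) = 3.415 lb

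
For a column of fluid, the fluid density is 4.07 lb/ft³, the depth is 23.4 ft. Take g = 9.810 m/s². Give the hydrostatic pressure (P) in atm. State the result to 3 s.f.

P is given directly by: P = ρgh.
ρ = 4.07 lb/ft³ = 65.20 kg/m³; h = 23.4 ft = 7.132 m; g = 9.810 m/s².
P = 4562 Pa
4562 Pa × (1 atm / 1.013×10^5 Pa) = 0.04502 atm

0.0450 atm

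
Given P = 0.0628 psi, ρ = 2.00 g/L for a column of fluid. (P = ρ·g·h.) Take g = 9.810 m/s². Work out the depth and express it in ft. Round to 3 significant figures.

72.4 ft

Rearranging P = ρ·g·h for h: h = P/(ρ·g).
P = 0.0628 psi = 433.0 Pa; ρ = 2.00 g/L = 2.000 kg/m³; g = 9.810 m/s².
h = 22.07 m
22.07 m × (1 ft / 0.3048 m) = 72.40 ft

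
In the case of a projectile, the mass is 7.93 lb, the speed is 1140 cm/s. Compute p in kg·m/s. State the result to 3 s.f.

41.0 kg·m/s

Directly: p = mv.
m = 7.93 lb = 3.597 kg; v = 1140 cm/s = 11.40 m/s.
p = 41.01 kg·m/s  (the unit combination reduces to kg·m/s = kg·m/s)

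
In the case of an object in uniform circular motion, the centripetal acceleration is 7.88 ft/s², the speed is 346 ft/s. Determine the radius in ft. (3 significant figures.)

Solving a = v²/r for r: r = v²/a.
a = 7.88 ft/s² = 2.402 m/s²; v = 346 ft/s = 105.5 m/s.
r = 4631 m
4631 m × (1 ft / 0.3048 m) = 15192 ft

15200 ft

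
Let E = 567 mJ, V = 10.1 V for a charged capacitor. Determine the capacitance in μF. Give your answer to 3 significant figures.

Rearranging: C = 2E/V².
E = 567 mJ = 0.5670 J; V = 10.1 V.
C = 0.01112 F
0.01112 F × (1 μF / 1.000×10^-6 F) = 11117 μF

11100 μF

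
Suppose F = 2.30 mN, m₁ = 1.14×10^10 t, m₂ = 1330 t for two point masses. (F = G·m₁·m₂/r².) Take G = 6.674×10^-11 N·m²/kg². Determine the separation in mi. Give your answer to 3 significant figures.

412 mi

Solving F = G·m₁·m₂/r² for r: r = √(G·m₁m₂/F).
F = 2.30 mN = 0.002300 N; m₁ = 1.14×10^10 t = 1.140×10^13 kg; m₂ = 1330 t = 1.330×10^6 kg; G = 6.674×10^-11 N·m²/kg².
r = 6.633×10^5 m
6.633×10^5 m × (1 mi / 1609 m) = 412.2 mi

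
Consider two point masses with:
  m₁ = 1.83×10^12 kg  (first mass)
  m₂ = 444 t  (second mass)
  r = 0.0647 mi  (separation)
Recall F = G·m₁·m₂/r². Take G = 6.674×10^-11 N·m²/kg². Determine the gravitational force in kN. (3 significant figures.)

From Newton's law of gravitation: F = Gm₁m₂/r².
m₁ = 1.83×10^12 kg; m₂ = 444 t = 4.440×10^5 kg; r = 0.0647 mi = 104.1 m; G = 6.674×10^-11 N·m²/kg².
F = 5002 N  (the unit combination reduces to kg·m/s² = N)
5002 N × (1 kN / 1000 N) = 5.002 kN

5.00 kN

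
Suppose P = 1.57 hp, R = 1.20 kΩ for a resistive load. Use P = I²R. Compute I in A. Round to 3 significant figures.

Rearranging P = I²R for I: I = √(P/R).
P = 1.57 hp = 1171 W; R = 1.20 kΩ = 1200 Ω.
I = 0.9877 A

0.988 A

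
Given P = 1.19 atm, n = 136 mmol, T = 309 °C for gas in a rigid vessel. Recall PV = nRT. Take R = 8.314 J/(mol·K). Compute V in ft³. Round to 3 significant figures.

0.193 ft³

From the ideal-gas law: V = nRT/P.
P = 1.19 atm = 1.206×10^5 Pa; n = 136 mmol = 0.1360 mol; T = 309 °C = 582.1 K; R = 8.314 J/(mol·K).
V = 0.005459 m³
0.005459 m³ × (1 ft³ / 0.02832 m³) = 0.1928 ft³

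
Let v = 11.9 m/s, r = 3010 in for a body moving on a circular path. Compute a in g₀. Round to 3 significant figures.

Directly: a = v²/r.
v = 11.9 m/s; r = 3010 in = 76.45 m.
a = 1.852 m/s²
1.852 m/s² × (1 g₀ / 9.807 m/s²) = 0.1889 g₀

0.189 g₀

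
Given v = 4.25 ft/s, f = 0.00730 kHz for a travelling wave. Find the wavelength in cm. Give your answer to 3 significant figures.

Rearranging v = f·λ for λ: λ = v/f.
v = 4.25 ft/s = 1.295 m/s; f = 0.00730 kHz = 7.300 Hz.
λ = 0.1775 m
0.1775 m × (1 cm / 0.01000 m) = 17.75 cm

17.7 cm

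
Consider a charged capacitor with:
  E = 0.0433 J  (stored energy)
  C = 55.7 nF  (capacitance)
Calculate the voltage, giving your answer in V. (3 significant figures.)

Rearranging E = ½C·V² for V: V = √(2E/C).
E = 0.0433 J; C = 55.7 nF = 5.570×10^-8 F.
V = 1247 V

1250 V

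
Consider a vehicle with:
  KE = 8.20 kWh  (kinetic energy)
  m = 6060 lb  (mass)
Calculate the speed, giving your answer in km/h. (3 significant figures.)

528 km/h

Solving KE = ½mv² for v: v = √(2·KE/m).
KE = 8.20 kWh = 2.952×10^7 J; m = 6060 lb = 2749 kg.
v = 146.6 m/s
146.6 m/s × (1 km/h / 0.2778 m/s) = 527.6 km/h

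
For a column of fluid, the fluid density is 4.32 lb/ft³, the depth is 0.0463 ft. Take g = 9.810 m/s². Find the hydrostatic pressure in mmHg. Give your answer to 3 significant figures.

Directly: P = ρgh.
ρ = 4.32 lb/ft³ = 69.20 kg/m³; h = 0.0463 ft = 0.01411 m; g = 9.810 m/s².
P = 9.580 Pa
9.580 Pa × (1 mmHg / 133.3 Pa) = 0.07186 mmHg

0.0719 mmHg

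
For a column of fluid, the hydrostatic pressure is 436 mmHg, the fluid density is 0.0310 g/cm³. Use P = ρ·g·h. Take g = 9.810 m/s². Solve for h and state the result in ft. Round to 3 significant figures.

Rearranging P = ρ·g·h for h: h = P/(ρ·g).
P = 436 mmHg = 58128 Pa; ρ = 0.0310 g/cm³ = 31.00 kg/m³; g = 9.810 m/s².
h = 191.1 m
191.1 m × (1 ft / 0.3048 m) = 627.1 ft

627 ft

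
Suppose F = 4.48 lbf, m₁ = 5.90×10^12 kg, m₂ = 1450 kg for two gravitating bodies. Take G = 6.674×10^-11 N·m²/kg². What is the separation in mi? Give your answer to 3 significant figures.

0.105 mi

Rearranging: r = √(G·m₁m₂/F).
F = 4.48 lbf = 19.93 N; m₁ = 5.90×10^12 kg; m₂ = 1450 kg; G = 6.674×10^-11 N·m²/kg².
r = 169.3 m
169.3 m × (1 mi / 1609 m) = 0.1052 mi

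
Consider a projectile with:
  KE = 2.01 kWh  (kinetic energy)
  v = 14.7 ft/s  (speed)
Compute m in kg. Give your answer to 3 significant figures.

7.21×10^5 kg

Rearranging KE = ½mv² for m: m = 2·KE/v².
KE = 2.01 kWh = 7.236×10^6 J; v = 14.7 ft/s = 4.481 m/s.
m = 7.209×10^5 kg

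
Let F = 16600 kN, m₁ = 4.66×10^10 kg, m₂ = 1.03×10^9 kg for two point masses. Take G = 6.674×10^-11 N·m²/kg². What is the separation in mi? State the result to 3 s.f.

0.00863 mi

From Newton's law of gravitation: r = √(G·m₁m₂/F).
F = 16600 kN = 1.660×10^7 N; m₁ = 4.66×10^10 kg; m₂ = 1.03×10^9 kg; G = 6.674×10^-11 N·m²/kg².
r = 13.89 m
13.89 m × (1 mi / 1609 m) = 0.008632 mi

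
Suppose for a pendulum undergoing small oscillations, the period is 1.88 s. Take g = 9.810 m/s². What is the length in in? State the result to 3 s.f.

Solving T = 2π√(L/g) for L: L = g·(T/2π)².
T = 1.88 s; g = 9.810 m/s².
L = 0.8783 m
0.8783 m × (1 in / 0.02540 m) = 34.58 in

34.6 in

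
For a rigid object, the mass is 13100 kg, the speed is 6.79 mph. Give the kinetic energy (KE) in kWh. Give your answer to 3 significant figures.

Directly: KE = ½mv².
m = 13100 kg; v = 6.79 mph = 3.035 m/s.
KE = 60349 J  (the unit combination reduces to kg·m²/s² = J)
60349 J × (1 kWh / 3.600×10^6 J) = 0.01676 kWh

0.0168 kWh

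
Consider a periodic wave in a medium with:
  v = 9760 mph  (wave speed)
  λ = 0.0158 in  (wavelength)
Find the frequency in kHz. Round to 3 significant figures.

10900 kHz

Solving v = f·λ for f: f = v/λ.
v = 9760 mph = 4363 m/s; λ = 0.0158 in = 4.013×10^-4 m.
f = 1.087×10^7 Hz
1.087×10^7 Hz × (1 kHz / 1000 Hz) = 10872 kHz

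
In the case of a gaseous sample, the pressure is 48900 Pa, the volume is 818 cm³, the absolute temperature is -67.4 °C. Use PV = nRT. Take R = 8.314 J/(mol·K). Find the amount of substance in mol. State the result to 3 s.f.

Solving PV = nRT for n: n = PV/(RT).
P = 48900 Pa; V = 818 cm³ = 8.180×10^-4 m³; T = -67.4 °C = 205.7 K; R = 8.314 J/(mol·K).
n = 0.02338 mol

0.0234 mol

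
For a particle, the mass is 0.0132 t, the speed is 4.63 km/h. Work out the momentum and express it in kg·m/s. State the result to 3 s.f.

Directly: p = mv.
m = 0.0132 t = 13.20 kg; v = 4.63 km/h = 1.286 m/s.
p = 16.98 kg·m/s  (the unit combination reduces to kg·m/s = kg·m/s)

17.0 kg·m/s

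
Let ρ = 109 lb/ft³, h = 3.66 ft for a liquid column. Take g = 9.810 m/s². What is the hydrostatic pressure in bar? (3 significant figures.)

0.191 bar

Directly: P = ρgh.
ρ = 109 lb/ft³ = 1746 kg/m³; h = 3.66 ft = 1.116 m; g = 9.810 m/s².
P = 19108 Pa
19108 Pa × (1 bar / 1.000×10^5 Pa) = 0.1911 bar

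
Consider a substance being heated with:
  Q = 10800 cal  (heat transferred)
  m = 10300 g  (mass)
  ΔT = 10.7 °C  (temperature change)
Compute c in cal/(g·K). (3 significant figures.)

Rearranging: c = Q/(m·ΔT).
Q = 10800 cal = 45187 J; m = 10300 g = 10.30 kg; ΔT = 10.7 °C = 10.70 K.
c = 410.0 J/(kg·K)
410.0 J/(kg·K) × (1 cal/(g·K) / 4184 J/(kg·K)) = 0.09799 cal/(g·K)

0.0980 cal/(g·K)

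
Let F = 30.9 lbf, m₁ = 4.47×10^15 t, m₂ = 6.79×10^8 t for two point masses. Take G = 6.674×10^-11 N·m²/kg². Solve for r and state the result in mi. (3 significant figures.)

Rearranging: r = √(G·m₁m₂/F).
F = 30.9 lbf = 137.5 N; m₁ = 4.47×10^15 t = 4.470×10^18 kg; m₂ = 6.79×10^8 t = 6.790×10^11 kg; G = 6.674×10^-11 N·m²/kg².
r = 1.214×10^9 m
1.214×10^9 m × (1 mi / 1609 m) = 7.543×10^5 mi

7.54×10^5 mi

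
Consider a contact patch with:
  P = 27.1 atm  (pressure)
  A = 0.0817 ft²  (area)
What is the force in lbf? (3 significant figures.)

Rearranging P = F/A for F: F = P·A.
P = 27.1 atm = 2.746×10^6 Pa; A = 0.0817 ft² = 0.007590 m².
F = 20842 N  (the unit combination reduces to kg·m/s² = N)
20842 N × (1 lbf / 4.448 N) = 4685 lbf

4690 lbf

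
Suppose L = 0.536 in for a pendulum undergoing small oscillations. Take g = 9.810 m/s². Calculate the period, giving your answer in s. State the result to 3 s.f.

0.234 s

Directly: T = 2π√(L/g).
L = 0.536 in = 0.01361 m; g = 9.810 m/s².
T = 0.2341 s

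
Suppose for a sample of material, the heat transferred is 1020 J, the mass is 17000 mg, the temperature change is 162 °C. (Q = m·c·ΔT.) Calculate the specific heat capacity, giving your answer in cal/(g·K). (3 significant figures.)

0.0885 cal/(g·K)

Rearranging Q = m·c·ΔT for c: c = Q/(m·ΔT).
Q = 1020 J; m = 17000 mg = 0.01700 kg; ΔT = 162 °C = 162.0 K.
c = 370.4 J/(kg·K)
370.4 J/(kg·K) × (1 cal/(g·K) / 4184 J/(kg·K)) = 0.08852 cal/(g·K)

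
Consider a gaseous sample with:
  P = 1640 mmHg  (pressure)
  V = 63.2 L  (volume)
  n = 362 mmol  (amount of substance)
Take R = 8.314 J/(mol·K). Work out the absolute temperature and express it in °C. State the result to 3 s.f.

4320 °C

Solving PV = nRT for T: T = PV/(nR).
P = 1640 mmHg = 2.186×10^5 Pa; V = 63.2 L = 0.06320 m³; n = 362 mmol = 0.3620 mol; R = 8.314 J/(mol·K).
T = 4591 K
4591 K − 273.15 = 4318 °C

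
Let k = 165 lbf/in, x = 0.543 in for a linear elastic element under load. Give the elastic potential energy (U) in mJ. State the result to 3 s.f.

U is given directly by: U = ½kx².
k = 165 lbf/in = 28896 N/m; x = 0.543 in = 0.01379 m.
U = 2.748 J  (the unit combination reduces to kg·m²/s² = J)
2.748 J × (1 mJ / 0.001000 J) = 2748 mJ

2750 mJ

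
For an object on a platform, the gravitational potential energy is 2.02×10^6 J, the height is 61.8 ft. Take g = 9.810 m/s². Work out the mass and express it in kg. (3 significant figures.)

Solving PE = m·g·h for m: m = PE/(g·h).
PE = 2.02×10^6 J; h = 61.8 ft = 18.84 m; g = 9.810 m/s².
m = 10931 kg

10900 kg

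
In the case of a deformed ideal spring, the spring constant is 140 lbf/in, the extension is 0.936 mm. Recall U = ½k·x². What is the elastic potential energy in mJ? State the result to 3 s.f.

U is given directly by: U = ½kx².
k = 140 lbf/in = 24518 N/m; x = 0.936 mm = 9.360×10^-4 m.
U = 0.01074 J
0.01074 J × (1 mJ / 0.001000 J) = 10.74 mJ

10.7 mJ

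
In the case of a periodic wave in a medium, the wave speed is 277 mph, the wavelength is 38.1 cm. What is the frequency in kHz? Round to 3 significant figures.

0.325 kHz

Rearranging: f = v/λ.
v = 277 mph = 123.8 m/s; λ = 38.1 cm = 0.3810 m.
f = 325.0 Hz
325.0 Hz × (1 kHz / 1000 Hz) = 0.3250 kHz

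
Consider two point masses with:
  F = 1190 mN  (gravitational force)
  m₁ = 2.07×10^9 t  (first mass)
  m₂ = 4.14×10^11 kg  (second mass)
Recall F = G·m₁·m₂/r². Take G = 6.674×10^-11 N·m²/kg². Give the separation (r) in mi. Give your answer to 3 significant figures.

From Newton's law of gravitation: r = √(G·m₁m₂/F).
F = 1190 mN = 1.190 N; m₁ = 2.07×10^9 t = 2.070×10^12 kg; m₂ = 4.14×10^11 kg; G = 6.674×10^-11 N·m²/kg².
r = 6.933×10^6 m
6.933×10^6 m × (1 mi / 1609 m) = 4308 mi

4310 mi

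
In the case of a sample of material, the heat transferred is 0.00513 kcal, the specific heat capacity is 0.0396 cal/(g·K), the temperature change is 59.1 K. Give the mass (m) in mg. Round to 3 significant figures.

Rearranging: m = Q/(c·ΔT).
Q = 0.00513 kcal = 21.46 J; c = 0.0396 cal/(g·K) = 165.7 J/(kg·K); ΔT = 59.1 K.
m = 0.002192 kg
0.002192 kg × (1 mg / 1.000×10^-6 kg) = 2192 mg

2190 mg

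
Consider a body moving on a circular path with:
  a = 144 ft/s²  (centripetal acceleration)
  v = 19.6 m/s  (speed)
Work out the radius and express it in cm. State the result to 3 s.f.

Rearranging: r = v²/a.
a = 144 ft/s² = 43.89 m/s²; v = 19.6 m/s.
r = 8.753 m
8.753 m × (1 cm / 0.01000 m) = 875.3 cm

875 cm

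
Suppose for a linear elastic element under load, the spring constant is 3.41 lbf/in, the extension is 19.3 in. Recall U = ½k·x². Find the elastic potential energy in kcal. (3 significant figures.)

Directly: U = ½kx².
k = 3.41 lbf/in = 597.2 N/m; x = 19.3 in = 0.4902 m.
U = 71.76 J
71.76 J × (1 kcal / 4184 J) = 0.01715 kcal

0.0172 kcal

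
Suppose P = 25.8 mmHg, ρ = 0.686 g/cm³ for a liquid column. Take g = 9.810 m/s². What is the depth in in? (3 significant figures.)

20.1 in

Rearranging P = ρ·g·h for h: h = P/(ρ·g).
P = 25.8 mmHg = 3440 Pa; ρ = 0.686 g/cm³ = 686.0 kg/m³; g = 9.810 m/s².
h = 0.5111 m
0.5111 m × (1 in / 0.02540 m) = 20.12 in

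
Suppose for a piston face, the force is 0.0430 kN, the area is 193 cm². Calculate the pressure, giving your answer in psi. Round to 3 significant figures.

0.323 psi

P is given directly by: P = F/A.
F = 0.0430 kN = 43.00 N; A = 193 cm² = 0.01930 m².
P = 2228 Pa
2228 Pa × (1 psi / 6895 Pa) = 0.3231 psi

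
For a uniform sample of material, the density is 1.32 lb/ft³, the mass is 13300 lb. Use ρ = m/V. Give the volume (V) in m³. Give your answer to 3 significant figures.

285 m³

Rearranging ρ = m/V for V: V = m/ρ.
ρ = 1.32 lb/ft³ = 21.14 kg/m³; m = 13300 lb = 6033 kg.
V = 285.3 m³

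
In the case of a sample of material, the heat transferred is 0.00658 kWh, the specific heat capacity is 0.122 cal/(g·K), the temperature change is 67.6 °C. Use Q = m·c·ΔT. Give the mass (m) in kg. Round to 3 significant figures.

0.686 kg

Rearranging Q = m·c·ΔT for m: m = Q/(c·ΔT).
Q = 0.00658 kWh = 23688 J; c = 0.122 cal/(g·K) = 510.4 J/(kg·K); ΔT = 67.6 °C = 67.60 K.
m = 0.6865 kg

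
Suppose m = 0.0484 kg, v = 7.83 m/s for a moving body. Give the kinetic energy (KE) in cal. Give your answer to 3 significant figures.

0.355 cal

KE is given directly by: KE = ½mv².
m = 0.0484 kg; v = 7.83 m/s.
KE = 1.484 J  (the unit combination reduces to kg·m²/s² = J)
1.484 J × (1 cal / 4.184 J) = 0.3546 cal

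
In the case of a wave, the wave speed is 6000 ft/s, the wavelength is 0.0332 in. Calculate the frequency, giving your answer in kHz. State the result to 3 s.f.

2170 kHz

Solving v = f·λ for f: f = v/λ.
v = 6000 ft/s = 1829 m/s; λ = 0.0332 in = 8.433×10^-4 m.
f = 2.169×10^6 Hz
2.169×10^6 Hz × (1 kHz / 1000 Hz) = 2169 kHz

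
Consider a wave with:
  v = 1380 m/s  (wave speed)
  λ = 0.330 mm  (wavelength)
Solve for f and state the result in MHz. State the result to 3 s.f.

Solving v = f·λ for f: f = v/λ.
v = 1380 m/s; λ = 0.330 mm = 3.300×10^-4 m.
f = 4.182×10^6 Hz
4.182×10^6 Hz × (1 MHz / 1.000×10^6 Hz) = 4.182 MHz

4.18 MHz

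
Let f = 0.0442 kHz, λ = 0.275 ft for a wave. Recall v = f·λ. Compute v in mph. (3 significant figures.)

v is given directly by: v = fλ.
f = 0.0442 kHz = 44.20 Hz; λ = 0.275 ft = 0.08382 m.
v = 3.705 m/s
3.705 m/s × (1 mph / 0.4470 m/s) = 8.288 mph

8.29 mph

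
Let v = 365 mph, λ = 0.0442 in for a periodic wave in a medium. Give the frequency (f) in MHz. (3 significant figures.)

Rearranging: f = v/λ.
v = 365 mph = 163.2 m/s; λ = 0.0442 in = 0.001123 m.
f = 1.453×10^5 Hz
1.453×10^5 Hz × (1 MHz / 1.000×10^6 Hz) = 0.1453 MHz

0.145 MHz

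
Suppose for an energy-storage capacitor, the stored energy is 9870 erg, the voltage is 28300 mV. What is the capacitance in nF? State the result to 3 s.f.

Rearranging E = ½C·V² for C: C = 2E/V².
E = 9870 erg = 9.870×10^-4 J; V = 28300 mV = 28.30 V.
C = 2.465×10^-6 F
2.465×10^-6 F × (1 nF / 1.000×10^-9 F) = 2465 nF

2460 nF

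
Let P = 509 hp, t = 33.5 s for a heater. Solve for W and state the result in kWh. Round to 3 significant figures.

Solving P = W/t for W: W = P·t.
P = 509 hp = 3.796×10^5 W; t = 33.5 s.
W = 1.272×10^7 J  (the unit combination reduces to kg·m²/s² = J)
1.272×10^7 J × (1 kWh / 3.600×10^6 J) = 3.532 kWh

3.53 kWh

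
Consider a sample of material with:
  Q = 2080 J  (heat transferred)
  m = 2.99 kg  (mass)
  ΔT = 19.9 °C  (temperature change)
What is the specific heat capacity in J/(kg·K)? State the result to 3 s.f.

Rearranging: c = Q/(m·ΔT).
Q = 2080 J; m = 2.99 kg; ΔT = 19.9 °C = 19.90 K.
c = 34.96 J/(kg·K)

35.0 J/(kg·K)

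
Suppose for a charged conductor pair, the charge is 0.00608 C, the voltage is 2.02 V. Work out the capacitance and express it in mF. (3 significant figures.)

C is given directly by: C = Q/V.
Q = 0.00608 C; V = 2.02 V.
C = 0.003010 F
0.003010 F × (1 mF / 0.001000 F) = 3.010 mF

3.01 mF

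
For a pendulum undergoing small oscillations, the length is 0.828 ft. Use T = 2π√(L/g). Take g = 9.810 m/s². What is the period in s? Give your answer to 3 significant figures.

T is given directly by: T = 2π√(L/g).
L = 0.828 ft = 0.2524 m; g = 9.810 m/s².
T = 1.008 s

1.01 s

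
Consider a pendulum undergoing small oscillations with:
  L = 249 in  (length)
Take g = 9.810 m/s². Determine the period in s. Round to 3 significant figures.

5.05 s

Directly: T = 2π√(L/g).
L = 249 in = 6.325 m; g = 9.810 m/s².
T = 5.045 s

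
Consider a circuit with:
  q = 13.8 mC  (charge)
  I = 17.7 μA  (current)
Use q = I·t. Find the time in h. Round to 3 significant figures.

0.217 h

Rearranging: t = q/I.
q = 13.8 mC = 0.01380 C; I = 17.7 μA = 1.770×10^-5 A.
t = 779.7 s
779.7 s × (1 h / 3600 s) = 0.2166 h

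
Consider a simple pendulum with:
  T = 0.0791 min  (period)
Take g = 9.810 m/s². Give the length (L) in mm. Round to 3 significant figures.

Rearranging T = 2π√(L/g) for L: L = g·(T/2π)².
T = 0.0791 min = 4.746 s; g = 9.810 m/s².
L = 5.597 m
5.597 m × (1 mm / 0.001000 m) = 5597 mm

5600 mm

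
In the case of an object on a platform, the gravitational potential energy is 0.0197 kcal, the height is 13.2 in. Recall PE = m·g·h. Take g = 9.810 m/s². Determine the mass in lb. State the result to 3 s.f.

55.2 lb

Solving PE = m·g·h for m: m = PE/(g·h).
PE = 0.0197 kcal = 82.42 J; h = 13.2 in = 0.3353 m; g = 9.810 m/s².
m = 25.06 kg
25.06 kg × (1 lb / 0.4536 kg) = 55.25 lb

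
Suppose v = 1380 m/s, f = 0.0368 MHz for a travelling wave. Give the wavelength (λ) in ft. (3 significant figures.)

Rearranging v = f·λ for λ: λ = v/f.
v = 1380 m/s; f = 0.0368 MHz = 36800 Hz.
λ = 0.03750 m
0.03750 m × (1 ft / 0.3048 m) = 0.1230 ft

0.123 ft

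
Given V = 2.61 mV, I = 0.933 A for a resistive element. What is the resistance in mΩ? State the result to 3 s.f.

2.80 mΩ

Solving V = I·R for R: R = V/I.
V = 2.61 mV = 0.002610 V; I = 0.933 A.
R = 0.002797 Ω
0.002797 Ω × (1 mΩ / 0.001000 Ω) = 2.797 mΩ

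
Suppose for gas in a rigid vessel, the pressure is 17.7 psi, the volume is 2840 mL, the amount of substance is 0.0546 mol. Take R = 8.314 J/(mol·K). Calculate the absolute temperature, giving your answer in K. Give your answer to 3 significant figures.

From the ideal-gas law: T = PV/(nR).
P = 17.7 psi = 1.220×10^5 Pa; V = 2840 mL = 0.002840 m³; n = 0.0546 mol; R = 8.314 J/(mol·K).
T = 763.5 K

763 K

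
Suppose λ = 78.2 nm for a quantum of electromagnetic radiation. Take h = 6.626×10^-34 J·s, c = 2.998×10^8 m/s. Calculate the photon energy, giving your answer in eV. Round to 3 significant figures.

15.9 eV

E is given directly by: E = hc/λ.
λ = 78.2 nm = 7.820×10^-8 m; h = 6.626×10^-34 J·s; c = 2.998×10^8 m/s.
E = 2.540×10^-18 J
2.540×10^-18 J × (1 eV / 1.602×10^-19 J) = 15.85 eV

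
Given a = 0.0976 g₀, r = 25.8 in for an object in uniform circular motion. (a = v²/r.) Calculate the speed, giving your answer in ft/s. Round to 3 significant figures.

2.60 ft/s

Solving a = v²/r for v: v = √(a·r).
a = 0.0976 g₀ = 0.9571 m/s²; r = 25.8 in = 0.6553 m.
v = 0.7920 m/s
0.7920 m/s × (1 ft/s / 0.3048 m/s) = 2.598 ft/s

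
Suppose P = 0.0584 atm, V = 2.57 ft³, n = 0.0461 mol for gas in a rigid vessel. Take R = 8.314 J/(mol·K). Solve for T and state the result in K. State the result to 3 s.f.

Rearranging: T = PV/(nR).
P = 0.0584 atm = 5917 Pa; V = 2.57 ft³ = 0.07277 m³; n = 0.0461 mol; R = 8.314 J/(mol·K).
T = 1124 K

1120 K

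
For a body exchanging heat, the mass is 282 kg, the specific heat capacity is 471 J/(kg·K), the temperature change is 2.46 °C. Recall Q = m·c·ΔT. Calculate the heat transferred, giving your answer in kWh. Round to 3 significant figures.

0.0908 kWh

Q is given directly by: Q = mcΔT.
m = 282 kg; c = 471 J/(kg·K); ΔT = 2.46 °C = 2.460 K.
Q = 3.267×10^5 J  (the unit combination reduces to kg·m²/s² = J)
3.267×10^5 J × (1 kWh / 3.600×10^6 J) = 0.09076 kWh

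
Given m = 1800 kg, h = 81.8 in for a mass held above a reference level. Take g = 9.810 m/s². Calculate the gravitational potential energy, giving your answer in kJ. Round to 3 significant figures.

36.7 kJ

PE is given directly by: PE = mgh.
m = 1800 kg; h = 81.8 in = 2.078 m; g = 9.810 m/s².
PE = 36688 J
36688 J × (1 kJ / 1000 J) = 36.69 kJ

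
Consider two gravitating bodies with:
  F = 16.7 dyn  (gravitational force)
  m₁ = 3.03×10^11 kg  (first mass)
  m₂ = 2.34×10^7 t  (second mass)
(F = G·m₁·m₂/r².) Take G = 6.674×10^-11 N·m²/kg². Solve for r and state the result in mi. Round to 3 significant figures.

Rearranging: r = √(G·m₁m₂/F).
F = 16.7 dyn = 1.670×10^-4 N; m₁ = 3.03×10^11 kg; m₂ = 2.34×10^7 t = 2.340×10^10 kg; G = 6.674×10^-11 N·m²/kg².
r = 5.323×10^7 m
5.323×10^7 m × (1 mi / 1609 m) = 33076 mi

33100 mi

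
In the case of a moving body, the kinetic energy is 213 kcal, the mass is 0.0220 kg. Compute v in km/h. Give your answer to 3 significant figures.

Rearranging KE = ½mv² for v: v = √(2·KE/m).
KE = 213 kcal = 8.912×10^5 J; m = 0.0220 kg.
v = 9001 m/s
9001 m/s × (1 km/h / 0.2778 m/s) = 32403 km/h

32400 km/h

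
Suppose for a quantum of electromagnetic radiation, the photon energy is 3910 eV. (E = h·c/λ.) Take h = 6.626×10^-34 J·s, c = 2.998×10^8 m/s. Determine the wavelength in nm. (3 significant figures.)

0.317 nm

Rearranging E = h·c/λ for λ: λ = hc/E.
E = 3910 eV = 6.265×10^-16 J; h = 6.626×10^-34 J·s; c = 2.998×10^8 m/s.
λ = 3.171×10^-10 m
3.171×10^-10 m × (1 nm / 1.000×10^-9 m) = 0.3171 nm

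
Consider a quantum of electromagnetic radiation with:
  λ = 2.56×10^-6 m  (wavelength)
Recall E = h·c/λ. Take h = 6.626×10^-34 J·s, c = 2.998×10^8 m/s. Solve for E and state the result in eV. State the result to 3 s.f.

0.484 eV

E is given directly by: E = hc/λ.
λ = 2.56×10^-6 m; h = 6.626×10^-34 J·s; c = 2.998×10^8 m/s.
E = 7.760×10^-20 J  (the unit combination reduces to kg·m²/s² = J)
7.760×10^-20 J × (1 eV / 1.602×10^-19 J) = 0.4843 eV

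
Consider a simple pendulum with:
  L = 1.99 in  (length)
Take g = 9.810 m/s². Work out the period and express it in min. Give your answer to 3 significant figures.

Directly: T = 2π√(L/g).
L = 1.99 in = 0.05055 m; g = 9.810 m/s².
T = 0.4510 s
0.4510 s × (1 min / 60.00 s) = 0.007517 min

0.00752 min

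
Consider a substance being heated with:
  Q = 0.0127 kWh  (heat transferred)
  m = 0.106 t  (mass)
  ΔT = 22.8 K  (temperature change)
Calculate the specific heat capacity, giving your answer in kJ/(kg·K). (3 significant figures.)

Rearranging: c = Q/(m·ΔT).
Q = 0.0127 kWh = 45720 J; m = 0.106 t = 106.0 kg; ΔT = 22.8 K.
c = 18.92 J/(kg·K)
18.92 J/(kg·K) × (1 kJ/(kg·K) / 1000 J/(kg·K)) = 0.01892 kJ/(kg·K)

0.0189 kJ/(kg·K)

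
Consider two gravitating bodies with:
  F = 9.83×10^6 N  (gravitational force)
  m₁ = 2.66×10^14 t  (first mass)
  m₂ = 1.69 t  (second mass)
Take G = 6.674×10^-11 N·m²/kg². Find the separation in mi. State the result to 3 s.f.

0.0343 mi

From Newton's law of gravitation: r = √(G·m₁m₂/F).
F = 9.83×10^6 N; m₁ = 2.66×10^14 t = 2.660×10^17 kg; m₂ = 1.69 t = 1690 kg; G = 6.674×10^-11 N·m²/kg².
r = 55.25 m
55.25 m × (1 mi / 1609 m) = 0.03433 mi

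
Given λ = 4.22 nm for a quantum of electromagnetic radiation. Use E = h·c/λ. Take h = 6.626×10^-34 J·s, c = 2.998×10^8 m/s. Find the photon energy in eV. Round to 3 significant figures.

E is given directly by: E = hc/λ.
λ = 4.22 nm = 4.220×10^-9 m; h = 6.626×10^-34 J·s; c = 2.998×10^8 m/s.
E = 4.707×10^-17 J  (the unit combination reduces to kg·m²/s² = J)
4.707×10^-17 J × (1 eV / 1.602×10^-19 J) = 293.8 eV

294 eV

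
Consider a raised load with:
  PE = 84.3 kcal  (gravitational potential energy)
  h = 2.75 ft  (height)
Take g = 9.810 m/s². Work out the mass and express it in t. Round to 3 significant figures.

42.9 t

Rearranging PE = m·g·h for m: m = PE/(g·h).
PE = 84.3 kcal = 3.527×10^5 J; h = 2.75 ft = 0.8382 m; g = 9.810 m/s².
m = 42895 kg
42895 kg × (1 t / 1000 kg) = 42.89 t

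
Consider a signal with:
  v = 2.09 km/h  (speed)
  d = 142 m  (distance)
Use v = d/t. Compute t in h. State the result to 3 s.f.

0.0679 h

Solving v = d/t for t: t = d/v.
v = 2.09 km/h = 0.5806 m/s; d = 142 m.
t = 244.6 s
244.6 s × (1 h / 3600 s) = 0.06794 h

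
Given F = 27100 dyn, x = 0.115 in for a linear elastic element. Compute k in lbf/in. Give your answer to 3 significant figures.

From Hooke's law: k = F/x.
F = 27100 dyn = 0.2710 N; x = 0.115 in = 0.002921 m.
k = 92.78 N/m
92.78 N/m × (1 lbf/in / 175.1 N/m) = 0.5298 lbf/in

0.530 lbf/in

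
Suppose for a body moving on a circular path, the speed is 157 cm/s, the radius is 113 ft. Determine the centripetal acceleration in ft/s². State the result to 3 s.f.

0.235 ft/s²

a is given directly by: a = v²/r.
v = 157 cm/s = 1.570 m/s; r = 113 ft = 34.44 m.
a = 0.07157 m/s²
0.07157 m/s² × (1 ft/s² / 0.3048 m/s²) = 0.2348 ft/s²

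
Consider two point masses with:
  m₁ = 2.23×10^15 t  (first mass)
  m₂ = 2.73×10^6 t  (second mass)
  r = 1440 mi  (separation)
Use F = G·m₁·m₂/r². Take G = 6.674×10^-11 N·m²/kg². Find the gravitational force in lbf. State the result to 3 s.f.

Directly: F = Gm₁m₂/r².
m₁ = 2.23×10^15 t = 2.230×10^18 kg; m₂ = 2.73×10^6 t = 2.730×10^9 kg; r = 1440 mi = 2.317×10^6 m; G = 6.674×10^-11 N·m²/kg².
F = 75654 N
75654 N × (1 lbf / 4.448 N) = 17008 lbf

17000 lbf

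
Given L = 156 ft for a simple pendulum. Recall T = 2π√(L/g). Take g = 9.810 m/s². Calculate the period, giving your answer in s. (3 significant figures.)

13.8 s

Directly: T = 2π√(L/g).
L = 156 ft = 47.55 m; g = 9.810 m/s².
T = 13.83 s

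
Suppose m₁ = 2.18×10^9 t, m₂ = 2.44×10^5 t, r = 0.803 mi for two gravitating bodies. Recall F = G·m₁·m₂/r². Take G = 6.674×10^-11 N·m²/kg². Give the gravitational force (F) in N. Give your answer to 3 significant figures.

From Newton's law of gravitation: F = Gm₁m₂/r².
m₁ = 2.18×10^9 t = 2.180×10^12 kg; m₂ = 2.44×10^5 t = 2.440×10^8 kg; r = 0.803 mi = 1292 m; G = 6.674×10^-11 N·m²/kg².
F = 21257 N

21300 N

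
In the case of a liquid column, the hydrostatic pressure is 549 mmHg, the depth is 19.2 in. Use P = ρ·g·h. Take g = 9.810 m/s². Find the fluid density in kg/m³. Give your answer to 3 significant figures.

15300 kg/m³

Rearranging P = ρ·g·h for ρ: ρ = P/(g·h).
P = 549 mmHg = 73194 Pa; h = 19.2 in = 0.4877 m; g = 9.810 m/s².
ρ = 15299 kg/m³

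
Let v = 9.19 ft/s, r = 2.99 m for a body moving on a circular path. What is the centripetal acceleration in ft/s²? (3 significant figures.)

Directly: a = v²/r.
v = 9.19 ft/s = 2.801 m/s; r = 2.99 m.
a = 2.624 m/s²
2.624 m/s² × (1 ft/s² / 0.3048 m/s²) = 8.609 ft/s²

8.61 ft/s²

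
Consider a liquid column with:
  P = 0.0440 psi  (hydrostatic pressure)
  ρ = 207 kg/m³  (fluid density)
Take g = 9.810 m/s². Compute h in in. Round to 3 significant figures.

Rearranging: h = P/(ρ·g).
P = 0.0440 psi = 303.4 Pa; ρ = 207 kg/m³; g = 9.810 m/s².
h = 0.1494 m
0.1494 m × (1 in / 0.02540 m) = 5.882 in

5.88 in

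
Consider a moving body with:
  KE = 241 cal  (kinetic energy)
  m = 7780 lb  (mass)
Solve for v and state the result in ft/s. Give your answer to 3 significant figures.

Rearranging KE = ½mv² for v: v = √(2·KE/m).
KE = 241 cal = 1008 J; m = 7780 lb = 3529 kg.
v = 0.7560 m/s
0.7560 m/s × (1 ft/s / 0.3048 m/s) = 2.480 ft/s

2.48 ft/s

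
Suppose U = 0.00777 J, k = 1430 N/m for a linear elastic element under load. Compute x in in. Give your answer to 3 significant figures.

Rearranging: x = √(2U/k).
U = 0.00777 J; k = 1430 N/m.
x = 0.003297 m
0.003297 m × (1 in / 0.02540 m) = 0.1298 in

0.130 in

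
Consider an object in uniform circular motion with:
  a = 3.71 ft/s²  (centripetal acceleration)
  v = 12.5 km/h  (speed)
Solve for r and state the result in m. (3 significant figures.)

10.7 m

Solving a = v²/r for r: r = v²/a.
a = 3.71 ft/s² = 1.131 m/s²; v = 12.5 km/h = 3.472 m/s.
r = 10.66 m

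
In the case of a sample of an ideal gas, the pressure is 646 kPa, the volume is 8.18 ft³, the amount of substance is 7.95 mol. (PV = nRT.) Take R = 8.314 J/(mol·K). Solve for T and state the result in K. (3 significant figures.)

From the ideal-gas law: T = PV/(nR).
P = 646 kPa = 6.460×10^5 Pa; V = 8.18 ft³ = 0.2316 m³; n = 7.95 mol; R = 8.314 J/(mol·K).
T = 2264 K

2260 K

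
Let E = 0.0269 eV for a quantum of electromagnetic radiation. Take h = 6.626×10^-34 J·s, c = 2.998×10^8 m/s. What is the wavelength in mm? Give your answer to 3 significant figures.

0.0461 mm

Solving E = h·c/λ for λ: λ = hc/E.
E = 0.0269 eV = 4.310×10^-21 J; h = 6.626×10^-34 J·s; c = 2.998×10^8 m/s.
λ = 4.609×10^-5 m
4.609×10^-5 m × (1 mm / 0.001000 m) = 0.04609 mm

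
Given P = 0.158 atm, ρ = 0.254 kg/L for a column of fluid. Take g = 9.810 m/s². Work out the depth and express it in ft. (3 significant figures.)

Solving P = ρ·g·h for h: h = P/(ρ·g).
P = 0.158 atm = 16009 Pa; ρ = 0.254 kg/L = 254.0 kg/m³; g = 9.810 m/s².
h = 6.425 m
6.425 m × (1 ft / 0.3048 m) = 21.08 ft

21.1 ft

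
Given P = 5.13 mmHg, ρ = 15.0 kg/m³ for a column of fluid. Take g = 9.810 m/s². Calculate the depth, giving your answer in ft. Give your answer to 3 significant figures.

15.2 ft

Solving P = ρ·g·h for h: h = P/(ρ·g).
P = 5.13 mmHg = 683.9 Pa; ρ = 15.0 kg/m³; g = 9.810 m/s².
h = 4.648 m
4.648 m × (1 ft / 0.3048 m) = 15.25 ft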